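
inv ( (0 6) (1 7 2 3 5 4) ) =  (0 6) (1 4 5 3 2 7) 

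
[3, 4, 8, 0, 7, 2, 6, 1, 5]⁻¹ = [3, 7, 5, 0, 1, 8, 6, 4, 2]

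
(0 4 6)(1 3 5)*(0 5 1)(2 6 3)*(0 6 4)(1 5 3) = (1 2 4)(3 5 6)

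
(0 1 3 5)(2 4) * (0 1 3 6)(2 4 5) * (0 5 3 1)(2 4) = (0 1 6 5)(2 3 4)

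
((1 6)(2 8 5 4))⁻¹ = (1 6)(2 4 5 8)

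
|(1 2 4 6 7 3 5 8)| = 8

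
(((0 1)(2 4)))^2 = ()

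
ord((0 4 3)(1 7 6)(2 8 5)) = 3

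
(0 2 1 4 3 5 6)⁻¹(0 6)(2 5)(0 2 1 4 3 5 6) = (0 2)(1 6)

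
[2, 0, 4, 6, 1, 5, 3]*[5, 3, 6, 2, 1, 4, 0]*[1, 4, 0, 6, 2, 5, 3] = [3, 5, 4, 1, 6, 2, 0]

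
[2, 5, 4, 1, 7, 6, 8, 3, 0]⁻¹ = [8, 3, 0, 7, 2, 1, 5, 4, 6]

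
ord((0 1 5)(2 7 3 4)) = 12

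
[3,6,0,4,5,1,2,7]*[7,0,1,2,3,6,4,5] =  [2,4,7,3,6,0,1,5]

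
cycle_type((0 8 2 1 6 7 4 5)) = 8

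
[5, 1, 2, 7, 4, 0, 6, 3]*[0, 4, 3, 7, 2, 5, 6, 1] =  [5, 4, 3, 1, 2, 0, 6, 7]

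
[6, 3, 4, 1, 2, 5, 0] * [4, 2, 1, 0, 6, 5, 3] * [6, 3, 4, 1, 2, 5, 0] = [1, 6, 0, 4, 3, 5, 2]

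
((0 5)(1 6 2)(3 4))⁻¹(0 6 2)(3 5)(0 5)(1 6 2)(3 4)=(0 4)(1 5 2)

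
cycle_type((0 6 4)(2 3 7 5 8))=3.5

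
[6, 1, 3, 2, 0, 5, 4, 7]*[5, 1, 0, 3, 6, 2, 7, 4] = [7, 1, 3, 0, 5, 2, 6, 4]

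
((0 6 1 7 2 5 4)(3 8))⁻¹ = (0 4 5 2 7 1 6)(3 8)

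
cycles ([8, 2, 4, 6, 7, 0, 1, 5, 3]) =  (0 8 3 6 1 2 4 7 5)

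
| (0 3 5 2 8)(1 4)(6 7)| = 10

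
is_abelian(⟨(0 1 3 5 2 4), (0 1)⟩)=no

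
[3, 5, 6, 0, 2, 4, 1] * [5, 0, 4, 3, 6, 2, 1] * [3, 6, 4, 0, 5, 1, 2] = [0, 4, 6, 1, 5, 2, 3]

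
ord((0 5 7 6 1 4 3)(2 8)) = 14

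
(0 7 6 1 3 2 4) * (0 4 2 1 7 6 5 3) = (0 6 7 5 3 1)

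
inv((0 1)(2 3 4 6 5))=(0 1)(2 5 6 4 3)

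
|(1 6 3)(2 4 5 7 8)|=15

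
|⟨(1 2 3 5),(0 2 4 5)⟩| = 24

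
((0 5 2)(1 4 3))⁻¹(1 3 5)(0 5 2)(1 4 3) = (1 2 4)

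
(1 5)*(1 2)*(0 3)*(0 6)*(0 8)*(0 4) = (0 3 6 8 4)(1 5 2)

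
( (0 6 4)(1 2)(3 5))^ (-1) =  (0 4 6)(1 2)(3 5)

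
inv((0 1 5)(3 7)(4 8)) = (0 5 1)(3 7)(4 8)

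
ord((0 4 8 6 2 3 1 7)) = 8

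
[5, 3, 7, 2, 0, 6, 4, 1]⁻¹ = [4, 7, 3, 1, 6, 0, 5, 2]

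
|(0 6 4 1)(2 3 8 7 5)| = 20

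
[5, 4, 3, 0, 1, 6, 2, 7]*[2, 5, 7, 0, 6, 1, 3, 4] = [1, 6, 0, 2, 5, 3, 7, 4]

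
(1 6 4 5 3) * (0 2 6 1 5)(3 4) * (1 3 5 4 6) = (0 2 1 3 4)(5 6)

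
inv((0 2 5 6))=(0 6 5 2)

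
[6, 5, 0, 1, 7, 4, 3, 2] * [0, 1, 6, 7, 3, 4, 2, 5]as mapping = [0→2, 1→4, 2→0, 3→1, 4→5, 5→3, 6→7, 7→6]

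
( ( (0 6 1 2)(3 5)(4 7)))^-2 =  (0 1)(2 6)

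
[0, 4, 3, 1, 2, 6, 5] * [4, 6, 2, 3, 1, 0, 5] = [4, 1, 3, 6, 2, 5, 0]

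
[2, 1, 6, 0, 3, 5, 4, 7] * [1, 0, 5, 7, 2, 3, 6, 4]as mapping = [0→5, 1→0, 2→6, 3→1, 4→7, 5→3, 6→2, 7→4]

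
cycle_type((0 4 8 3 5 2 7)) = 7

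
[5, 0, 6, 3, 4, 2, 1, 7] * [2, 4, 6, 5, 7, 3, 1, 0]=[3, 2, 1, 5, 7, 6, 4, 0]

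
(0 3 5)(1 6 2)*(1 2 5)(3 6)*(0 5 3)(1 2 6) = (0 1)(2 6 3)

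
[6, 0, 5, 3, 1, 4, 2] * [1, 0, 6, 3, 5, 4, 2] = [2, 1, 4, 3, 0, 5, 6] 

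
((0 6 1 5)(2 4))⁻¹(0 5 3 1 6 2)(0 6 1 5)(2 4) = (0 3 5 1 4 6)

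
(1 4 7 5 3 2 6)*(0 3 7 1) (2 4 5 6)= (0 3 4 1 5 7 6) 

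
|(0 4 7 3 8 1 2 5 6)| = 9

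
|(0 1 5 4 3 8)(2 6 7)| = 6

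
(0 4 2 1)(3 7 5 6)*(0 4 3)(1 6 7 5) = (0 3 5 7 1 4 2 6)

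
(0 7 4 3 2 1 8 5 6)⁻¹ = (0 6 5 8 1 2 3 4 7)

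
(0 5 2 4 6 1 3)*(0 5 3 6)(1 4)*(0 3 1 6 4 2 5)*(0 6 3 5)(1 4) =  (0 4 5)(2 3 6)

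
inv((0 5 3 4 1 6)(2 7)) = (0 6 1 4 3 5)(2 7)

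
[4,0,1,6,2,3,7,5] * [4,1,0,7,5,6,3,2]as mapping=[0→5,1→4,2→1,3→3,4→0,5→7,6→2,7→6]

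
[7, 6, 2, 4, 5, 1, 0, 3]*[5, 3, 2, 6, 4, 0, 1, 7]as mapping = [0→7, 1→1, 2→2, 3→4, 4→0, 5→3, 6→5, 7→6]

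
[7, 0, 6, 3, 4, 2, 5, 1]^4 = [7, 0, 6, 3, 4, 2, 5, 1]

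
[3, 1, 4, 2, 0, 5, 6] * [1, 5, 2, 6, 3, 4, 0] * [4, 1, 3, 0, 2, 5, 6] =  [6, 5, 0, 3, 1, 2, 4]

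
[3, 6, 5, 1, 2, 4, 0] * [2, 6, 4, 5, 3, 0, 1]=[5, 1, 0, 6, 4, 3, 2]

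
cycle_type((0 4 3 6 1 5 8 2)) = 8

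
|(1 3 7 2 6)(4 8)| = 10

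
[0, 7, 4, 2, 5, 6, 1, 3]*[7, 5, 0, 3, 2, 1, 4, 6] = [7, 6, 2, 0, 1, 4, 5, 3]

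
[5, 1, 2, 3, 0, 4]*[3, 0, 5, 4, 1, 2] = [2, 0, 5, 4, 3, 1]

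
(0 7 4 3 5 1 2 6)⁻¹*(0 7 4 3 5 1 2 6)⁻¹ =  (0 2 5 4)(1 3 7 6)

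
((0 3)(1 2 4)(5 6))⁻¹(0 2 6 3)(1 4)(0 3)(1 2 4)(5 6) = (0 3 4 5)(1 2)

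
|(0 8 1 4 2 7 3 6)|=8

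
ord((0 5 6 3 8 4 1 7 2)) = 9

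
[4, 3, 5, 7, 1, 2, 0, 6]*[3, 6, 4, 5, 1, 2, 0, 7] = [1, 5, 2, 7, 6, 4, 3, 0]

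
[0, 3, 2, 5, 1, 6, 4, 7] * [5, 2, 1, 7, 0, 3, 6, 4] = [5, 7, 1, 3, 2, 6, 0, 4]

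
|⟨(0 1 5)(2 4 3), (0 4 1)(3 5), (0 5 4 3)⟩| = 720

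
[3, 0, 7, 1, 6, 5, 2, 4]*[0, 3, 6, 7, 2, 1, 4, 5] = [7, 0, 5, 3, 4, 1, 6, 2]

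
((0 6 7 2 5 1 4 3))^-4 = (0 5)(1 6)(2 3)(4 7)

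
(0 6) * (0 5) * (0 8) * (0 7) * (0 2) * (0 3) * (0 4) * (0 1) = (0 6 5 8 7 2 3 4 1)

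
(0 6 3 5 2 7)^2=(0 3 2)(5 7 6)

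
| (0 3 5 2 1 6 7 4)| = 8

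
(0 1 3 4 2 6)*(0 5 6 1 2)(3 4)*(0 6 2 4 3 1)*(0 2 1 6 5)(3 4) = (0 3 6)(1 4 5)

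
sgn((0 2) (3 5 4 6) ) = 1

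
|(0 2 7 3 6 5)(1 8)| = 6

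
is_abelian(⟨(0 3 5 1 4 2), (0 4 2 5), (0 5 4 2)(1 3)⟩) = no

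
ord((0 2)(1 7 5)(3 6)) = 6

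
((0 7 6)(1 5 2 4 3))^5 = (0 6 7)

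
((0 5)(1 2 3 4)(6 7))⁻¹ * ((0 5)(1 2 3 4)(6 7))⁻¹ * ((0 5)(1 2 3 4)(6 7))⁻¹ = (0 5)(1 2 3 4)(6 7)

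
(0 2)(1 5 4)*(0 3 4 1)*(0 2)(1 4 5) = (2 3 5 4)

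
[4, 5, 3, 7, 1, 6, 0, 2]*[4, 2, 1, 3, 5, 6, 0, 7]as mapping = [0→5, 1→6, 2→3, 3→7, 4→2, 5→0, 6→4, 7→1]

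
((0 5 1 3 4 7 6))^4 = (0 4 5 7 1 6 3)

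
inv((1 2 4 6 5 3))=(1 3 5 6 4 2)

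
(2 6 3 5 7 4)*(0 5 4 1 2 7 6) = (0 5 6 3 4 7 1 2)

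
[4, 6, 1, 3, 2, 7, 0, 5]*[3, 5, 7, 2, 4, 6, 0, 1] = [4, 0, 5, 2, 7, 1, 3, 6]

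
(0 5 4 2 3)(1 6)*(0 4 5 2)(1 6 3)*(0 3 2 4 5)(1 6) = (0 4 3 5)(1 2 6)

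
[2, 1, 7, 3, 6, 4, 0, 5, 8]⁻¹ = [6, 1, 0, 3, 5, 7, 4, 2, 8]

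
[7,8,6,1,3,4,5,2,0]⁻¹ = [8,3,7,4,5,6,2,0,1]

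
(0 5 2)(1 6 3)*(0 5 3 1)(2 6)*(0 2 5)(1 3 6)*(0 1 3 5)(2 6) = (0 2 1)(3 6 5)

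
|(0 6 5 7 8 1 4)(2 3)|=14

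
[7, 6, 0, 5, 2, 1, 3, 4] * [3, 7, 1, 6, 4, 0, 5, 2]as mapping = [0→2, 1→5, 2→3, 3→0, 4→1, 5→7, 6→6, 7→4]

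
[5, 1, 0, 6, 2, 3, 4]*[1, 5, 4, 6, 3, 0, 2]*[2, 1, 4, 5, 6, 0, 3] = [2, 0, 1, 4, 6, 3, 5]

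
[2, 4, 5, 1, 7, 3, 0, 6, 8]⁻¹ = [6, 3, 0, 5, 1, 2, 7, 4, 8]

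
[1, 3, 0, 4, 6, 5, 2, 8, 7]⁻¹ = [2, 0, 6, 1, 3, 5, 4, 8, 7]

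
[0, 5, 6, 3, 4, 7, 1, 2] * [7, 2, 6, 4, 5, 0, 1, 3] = [7, 0, 1, 4, 5, 3, 2, 6]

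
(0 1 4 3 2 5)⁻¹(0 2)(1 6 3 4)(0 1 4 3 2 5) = (1 5)(2 3 4 6)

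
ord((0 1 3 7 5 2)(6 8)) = 6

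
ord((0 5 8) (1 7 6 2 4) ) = 15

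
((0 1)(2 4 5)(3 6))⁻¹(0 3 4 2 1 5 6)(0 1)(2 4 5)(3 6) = (0 2 3 1 6 5 4)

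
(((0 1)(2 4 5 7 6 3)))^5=(0 1)(2 3 6 7 5 4)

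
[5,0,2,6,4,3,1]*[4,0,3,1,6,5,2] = [5,4,3,2,6,1,0] 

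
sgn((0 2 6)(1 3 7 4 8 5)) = -1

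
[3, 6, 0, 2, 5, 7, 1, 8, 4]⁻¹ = [2, 6, 3, 0, 8, 4, 1, 5, 7]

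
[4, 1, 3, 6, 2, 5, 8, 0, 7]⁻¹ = [7, 1, 4, 2, 0, 5, 3, 8, 6]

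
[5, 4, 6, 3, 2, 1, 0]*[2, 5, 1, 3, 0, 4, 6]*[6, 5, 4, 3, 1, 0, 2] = [1, 6, 2, 3, 5, 0, 4]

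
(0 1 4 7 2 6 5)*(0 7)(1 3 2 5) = (0 3 2 6 1 4)(5 7)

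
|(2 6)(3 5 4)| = 6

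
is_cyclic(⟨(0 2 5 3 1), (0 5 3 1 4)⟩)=no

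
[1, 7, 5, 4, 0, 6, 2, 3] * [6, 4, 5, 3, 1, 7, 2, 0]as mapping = [0→4, 1→0, 2→7, 3→1, 4→6, 5→2, 6→5, 7→3]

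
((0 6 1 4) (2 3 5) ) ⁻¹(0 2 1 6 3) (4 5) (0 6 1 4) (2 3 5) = (0 2) (1 5 6 3 4) 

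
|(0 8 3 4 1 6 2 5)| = 8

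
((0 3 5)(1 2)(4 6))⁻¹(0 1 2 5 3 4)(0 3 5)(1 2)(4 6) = (0 5 6 3 2 1)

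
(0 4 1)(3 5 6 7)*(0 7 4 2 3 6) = (0 2 3 5)(1 7 6 4)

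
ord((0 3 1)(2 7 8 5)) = 12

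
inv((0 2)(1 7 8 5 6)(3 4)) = (0 2)(1 6 5 8 7)(3 4)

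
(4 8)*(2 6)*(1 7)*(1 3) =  (1 7 3)(2 6)(4 8)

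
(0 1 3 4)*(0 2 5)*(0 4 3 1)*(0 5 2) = (0 5 4)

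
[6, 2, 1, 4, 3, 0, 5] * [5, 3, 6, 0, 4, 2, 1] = [1, 6, 3, 4, 0, 5, 2]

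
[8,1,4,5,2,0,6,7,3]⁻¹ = [5,1,4,8,2,3,6,7,0]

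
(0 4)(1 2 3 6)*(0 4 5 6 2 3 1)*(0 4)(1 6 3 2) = (0 5 3 1 2 6 4)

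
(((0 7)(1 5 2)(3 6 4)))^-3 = (0 7)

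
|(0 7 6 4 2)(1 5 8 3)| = 20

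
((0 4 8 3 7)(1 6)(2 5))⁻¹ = (0 7 3 8 4)(1 6)(2 5)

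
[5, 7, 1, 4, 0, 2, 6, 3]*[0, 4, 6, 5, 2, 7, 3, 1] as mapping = [0→7, 1→1, 2→4, 3→2, 4→0, 5→6, 6→3, 7→5] 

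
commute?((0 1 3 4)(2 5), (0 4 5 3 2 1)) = no:(0 1 3 4)(2 5) * (0 4 5 3 2 1) = (1 2 3 5), (0 4 5 3 2 1) * (0 1 3 4)(2 5) = (2 3 5 4)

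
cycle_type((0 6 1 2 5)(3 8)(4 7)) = 2^2.5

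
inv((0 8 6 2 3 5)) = (0 5 3 2 6 8)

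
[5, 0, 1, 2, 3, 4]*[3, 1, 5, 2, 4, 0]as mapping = [0→0, 1→3, 2→1, 3→5, 4→2, 5→4]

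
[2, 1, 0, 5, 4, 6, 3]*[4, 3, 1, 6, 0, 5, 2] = [1, 3, 4, 5, 0, 2, 6]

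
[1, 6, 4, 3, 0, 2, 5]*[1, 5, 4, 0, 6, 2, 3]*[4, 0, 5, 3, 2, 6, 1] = [6, 3, 1, 4, 0, 2, 5]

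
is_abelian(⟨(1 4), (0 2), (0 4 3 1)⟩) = no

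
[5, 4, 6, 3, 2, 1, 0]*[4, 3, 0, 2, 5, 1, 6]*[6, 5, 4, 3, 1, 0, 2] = [5, 0, 2, 4, 6, 3, 1]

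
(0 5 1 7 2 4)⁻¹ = (0 4 2 7 1 5)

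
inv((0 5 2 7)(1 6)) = (0 7 2 5)(1 6)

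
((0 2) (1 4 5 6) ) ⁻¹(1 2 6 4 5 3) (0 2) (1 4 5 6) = (0 1 5 6 3 4) 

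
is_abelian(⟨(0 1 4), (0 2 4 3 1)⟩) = no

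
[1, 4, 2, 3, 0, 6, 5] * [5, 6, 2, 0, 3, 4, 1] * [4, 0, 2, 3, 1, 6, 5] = [5, 3, 2, 4, 6, 0, 1]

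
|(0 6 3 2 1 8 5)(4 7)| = 14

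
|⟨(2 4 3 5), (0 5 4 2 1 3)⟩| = 720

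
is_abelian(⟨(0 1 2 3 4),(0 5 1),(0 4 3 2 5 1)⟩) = no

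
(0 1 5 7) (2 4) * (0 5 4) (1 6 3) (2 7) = (0 6 3 1 4 7 5 2) 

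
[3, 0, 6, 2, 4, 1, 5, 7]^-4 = [2, 3, 5, 6, 4, 0, 1, 7]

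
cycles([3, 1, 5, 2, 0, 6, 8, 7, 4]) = (0 3 2 5 6 8 4)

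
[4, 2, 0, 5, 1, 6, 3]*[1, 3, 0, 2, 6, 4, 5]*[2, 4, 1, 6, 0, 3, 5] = [5, 2, 4, 0, 6, 3, 1]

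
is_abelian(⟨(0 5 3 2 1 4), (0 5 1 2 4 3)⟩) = no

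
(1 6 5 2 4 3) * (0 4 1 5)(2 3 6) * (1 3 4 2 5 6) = (0 2 3 6)(1 5 4)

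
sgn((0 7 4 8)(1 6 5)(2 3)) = 1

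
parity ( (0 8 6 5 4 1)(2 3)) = even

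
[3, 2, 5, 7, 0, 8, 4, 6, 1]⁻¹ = [4, 8, 1, 0, 6, 2, 7, 3, 5]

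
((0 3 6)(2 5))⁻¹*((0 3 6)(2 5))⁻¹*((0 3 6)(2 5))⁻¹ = (2 5)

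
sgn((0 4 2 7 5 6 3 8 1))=1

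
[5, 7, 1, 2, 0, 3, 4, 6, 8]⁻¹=[4, 2, 3, 5, 6, 0, 7, 1, 8]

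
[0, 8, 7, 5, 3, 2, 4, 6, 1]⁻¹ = [0, 8, 5, 4, 6, 3, 7, 2, 1]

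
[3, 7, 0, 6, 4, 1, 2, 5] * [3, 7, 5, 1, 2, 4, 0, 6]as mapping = [0→1, 1→6, 2→3, 3→0, 4→2, 5→7, 6→5, 7→4]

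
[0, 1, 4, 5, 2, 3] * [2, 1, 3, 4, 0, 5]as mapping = [0→2, 1→1, 2→0, 3→5, 4→3, 5→4]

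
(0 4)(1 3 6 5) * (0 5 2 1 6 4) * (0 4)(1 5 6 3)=(0 4 6 2 5 3)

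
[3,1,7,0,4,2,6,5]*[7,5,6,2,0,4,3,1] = [2,5,1,7,0,6,3,4]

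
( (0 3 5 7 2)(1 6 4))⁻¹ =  (0 2 7 5 3)(1 4 6)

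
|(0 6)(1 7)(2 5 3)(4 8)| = 6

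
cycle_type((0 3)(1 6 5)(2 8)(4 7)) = 2^3.3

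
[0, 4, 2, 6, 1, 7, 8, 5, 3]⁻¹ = [0, 4, 2, 8, 1, 7, 3, 5, 6]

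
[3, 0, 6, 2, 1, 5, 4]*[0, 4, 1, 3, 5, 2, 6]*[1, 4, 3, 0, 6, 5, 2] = [0, 1, 2, 4, 6, 3, 5]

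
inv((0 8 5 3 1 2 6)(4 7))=(0 6 2 1 3 5 8)(4 7)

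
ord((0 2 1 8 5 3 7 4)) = 8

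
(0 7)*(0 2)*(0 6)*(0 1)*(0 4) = (0 7 2 6 1 4)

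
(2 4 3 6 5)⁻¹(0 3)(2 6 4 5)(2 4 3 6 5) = (0 6)(2 4 5 3)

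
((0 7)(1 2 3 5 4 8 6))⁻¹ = (0 7)(1 6 8 4 5 3 2)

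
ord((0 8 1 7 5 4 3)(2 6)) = 14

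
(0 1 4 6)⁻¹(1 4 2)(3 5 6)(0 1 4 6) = (0 3 5)(2 4 6)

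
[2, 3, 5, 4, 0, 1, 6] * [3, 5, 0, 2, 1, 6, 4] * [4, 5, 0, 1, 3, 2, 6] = [4, 0, 6, 5, 1, 2, 3]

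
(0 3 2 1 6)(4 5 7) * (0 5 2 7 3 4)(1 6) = (0 4 2 6 5 3 7)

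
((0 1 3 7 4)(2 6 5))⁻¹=(0 4 7 3 1)(2 5 6)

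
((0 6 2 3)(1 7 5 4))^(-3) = (0 6 2 3)(1 7 5 4)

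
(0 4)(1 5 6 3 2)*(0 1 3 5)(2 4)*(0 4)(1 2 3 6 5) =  (0 3)(1 4 2 6)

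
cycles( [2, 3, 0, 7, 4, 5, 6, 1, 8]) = (0 2)(1 3 7)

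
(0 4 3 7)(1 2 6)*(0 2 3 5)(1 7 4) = (0 1 3 4 5)(2 6 7)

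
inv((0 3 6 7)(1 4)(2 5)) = (0 7 6 3)(1 4)(2 5)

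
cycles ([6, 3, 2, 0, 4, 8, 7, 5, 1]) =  (0 6 7 5 8 1 3)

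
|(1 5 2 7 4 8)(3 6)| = 6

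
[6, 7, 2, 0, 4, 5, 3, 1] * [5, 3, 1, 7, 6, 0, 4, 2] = [4, 2, 1, 5, 6, 0, 7, 3]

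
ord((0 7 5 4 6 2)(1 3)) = 6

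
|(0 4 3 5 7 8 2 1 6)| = 9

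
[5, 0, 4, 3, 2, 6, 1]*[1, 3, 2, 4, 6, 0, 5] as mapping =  [0→0, 1→1, 2→6, 3→4, 4→2, 5→5, 6→3] 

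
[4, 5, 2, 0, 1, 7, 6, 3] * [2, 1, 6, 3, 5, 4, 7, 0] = [5, 4, 6, 2, 1, 0, 7, 3]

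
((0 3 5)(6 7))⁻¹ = (0 5 3)(6 7)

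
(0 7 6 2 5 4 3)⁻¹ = (0 3 4 5 2 6 7)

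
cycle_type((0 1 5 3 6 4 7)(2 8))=2.7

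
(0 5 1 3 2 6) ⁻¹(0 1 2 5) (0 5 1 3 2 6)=(1 5 3 6) 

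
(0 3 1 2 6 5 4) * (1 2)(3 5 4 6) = (0 5 6 4)(2 3)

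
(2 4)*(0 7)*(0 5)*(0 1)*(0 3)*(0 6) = (0 7 5 1 3 6)(2 4)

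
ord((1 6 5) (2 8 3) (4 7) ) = 6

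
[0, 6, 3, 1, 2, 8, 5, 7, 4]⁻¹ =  [0, 3, 4, 2, 8, 6, 1, 7, 5]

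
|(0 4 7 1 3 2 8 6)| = 8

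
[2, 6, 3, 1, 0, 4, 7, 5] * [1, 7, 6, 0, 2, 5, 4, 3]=[6, 4, 0, 7, 1, 2, 3, 5]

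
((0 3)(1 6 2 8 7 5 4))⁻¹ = (0 3)(1 4 5 7 8 2 6)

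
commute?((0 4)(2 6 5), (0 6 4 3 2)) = no:(0 4)(2 6 5)*(0 6 4 3 2) = (0 3 2 4 6 5), (0 6 4 3 2)*(0 4)(2 6 5) = (0 5 2 4 3 6)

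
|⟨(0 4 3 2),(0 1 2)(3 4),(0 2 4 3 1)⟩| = 120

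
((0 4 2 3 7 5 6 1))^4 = (0 7)(1 3)(2 6)(4 5)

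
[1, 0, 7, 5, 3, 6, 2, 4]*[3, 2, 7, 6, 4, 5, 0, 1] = [2, 3, 1, 5, 6, 0, 7, 4]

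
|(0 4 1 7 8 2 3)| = 7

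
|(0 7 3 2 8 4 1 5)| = 8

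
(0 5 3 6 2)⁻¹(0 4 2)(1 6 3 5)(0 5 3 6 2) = (0 5 4)(1 2 6 3)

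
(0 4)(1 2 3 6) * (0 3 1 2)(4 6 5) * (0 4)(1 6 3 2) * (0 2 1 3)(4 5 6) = (1 5 2 4)(3 6)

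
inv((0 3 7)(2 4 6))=(0 7 3)(2 6 4)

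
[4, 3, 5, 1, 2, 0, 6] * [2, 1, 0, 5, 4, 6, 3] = [4, 5, 6, 1, 0, 2, 3]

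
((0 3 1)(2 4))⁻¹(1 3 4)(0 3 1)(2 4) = (0 1 2)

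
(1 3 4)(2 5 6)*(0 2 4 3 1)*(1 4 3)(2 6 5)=(0 6 3 1 4)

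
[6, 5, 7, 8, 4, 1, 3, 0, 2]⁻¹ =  [7, 5, 8, 6, 4, 1, 0, 2, 3]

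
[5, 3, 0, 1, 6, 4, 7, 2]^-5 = [5, 3, 0, 1, 6, 4, 7, 2]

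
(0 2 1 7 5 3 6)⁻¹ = (0 6 3 5 7 1 2)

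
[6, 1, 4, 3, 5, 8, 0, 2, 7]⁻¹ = [6, 1, 7, 3, 2, 4, 0, 8, 5]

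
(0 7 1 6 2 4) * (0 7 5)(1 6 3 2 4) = (0 5)(1 3 2)(4 7 6)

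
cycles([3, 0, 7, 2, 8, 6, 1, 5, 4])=(0 3 2 7 5 6 1)(4 8)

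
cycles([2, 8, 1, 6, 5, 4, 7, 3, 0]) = (0 2 1 8)(3 6 7)(4 5)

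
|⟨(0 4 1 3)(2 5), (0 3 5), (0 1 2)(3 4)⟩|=720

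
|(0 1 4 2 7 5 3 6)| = 8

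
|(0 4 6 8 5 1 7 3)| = 8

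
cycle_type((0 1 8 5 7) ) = 5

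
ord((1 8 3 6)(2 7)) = 4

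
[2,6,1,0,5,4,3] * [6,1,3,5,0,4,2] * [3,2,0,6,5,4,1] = [6,0,2,1,5,3,4]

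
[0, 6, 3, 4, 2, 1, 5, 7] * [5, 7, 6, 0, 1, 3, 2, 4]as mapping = [0→5, 1→2, 2→0, 3→1, 4→6, 5→7, 6→3, 7→4]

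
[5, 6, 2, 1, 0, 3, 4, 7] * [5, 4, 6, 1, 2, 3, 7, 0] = [3, 7, 6, 4, 5, 1, 2, 0]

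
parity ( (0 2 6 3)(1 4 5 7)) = even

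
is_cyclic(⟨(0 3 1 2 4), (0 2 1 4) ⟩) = no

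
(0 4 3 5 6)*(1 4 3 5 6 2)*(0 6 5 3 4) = (0 4 3 5 2 1)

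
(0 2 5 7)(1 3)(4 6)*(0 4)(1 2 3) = (0 3 2 5 7 4 6)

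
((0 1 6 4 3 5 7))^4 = (0 3 1 5 6 7 4)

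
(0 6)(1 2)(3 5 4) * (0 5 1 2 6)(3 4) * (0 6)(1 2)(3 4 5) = (0 6 3 2 1)(4 5)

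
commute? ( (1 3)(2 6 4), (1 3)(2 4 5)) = no: (1 3)(2 6 4) * (1 3)(2 4 5) = (2 6 5), (1 3)(2 4 5) * (1 3)(2 6 4) = (4 5 6)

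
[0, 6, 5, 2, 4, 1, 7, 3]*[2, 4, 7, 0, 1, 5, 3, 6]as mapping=[0→2, 1→3, 2→5, 3→7, 4→1, 5→4, 6→6, 7→0]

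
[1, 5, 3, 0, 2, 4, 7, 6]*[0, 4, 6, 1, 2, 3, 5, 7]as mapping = [0→4, 1→3, 2→1, 3→0, 4→6, 5→2, 6→7, 7→5]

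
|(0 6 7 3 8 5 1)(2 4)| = 14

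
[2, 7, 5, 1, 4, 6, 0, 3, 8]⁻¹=[6, 3, 0, 7, 4, 2, 5, 1, 8]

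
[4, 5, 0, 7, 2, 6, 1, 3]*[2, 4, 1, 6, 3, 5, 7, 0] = [3, 5, 2, 0, 1, 7, 4, 6]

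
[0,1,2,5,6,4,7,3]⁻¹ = [0,1,2,7,5,3,4,6]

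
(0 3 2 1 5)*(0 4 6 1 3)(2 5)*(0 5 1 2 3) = (0 5 4 6 2)(1 3)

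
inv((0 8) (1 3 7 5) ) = (0 8) (1 5 7 3) 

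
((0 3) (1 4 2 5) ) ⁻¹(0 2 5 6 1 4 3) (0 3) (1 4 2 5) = (0 3 5 1 6 4 2) 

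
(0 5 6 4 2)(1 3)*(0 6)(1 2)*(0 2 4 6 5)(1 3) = (2 5)(3 4)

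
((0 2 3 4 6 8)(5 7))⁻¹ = (0 8 6 4 3 2)(5 7)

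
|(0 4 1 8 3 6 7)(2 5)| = 14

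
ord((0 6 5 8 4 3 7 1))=8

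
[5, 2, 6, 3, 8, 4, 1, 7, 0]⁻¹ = [8, 6, 1, 3, 5, 0, 2, 7, 4]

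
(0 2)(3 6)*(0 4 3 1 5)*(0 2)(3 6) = (1 5 2 4 6)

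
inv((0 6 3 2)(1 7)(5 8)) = (0 2 3 6)(1 7)(5 8)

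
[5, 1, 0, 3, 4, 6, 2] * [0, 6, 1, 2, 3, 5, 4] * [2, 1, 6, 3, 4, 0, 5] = [0, 5, 2, 6, 3, 4, 1]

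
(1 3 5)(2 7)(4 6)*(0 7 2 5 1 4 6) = (0 7 5 4)(1 3)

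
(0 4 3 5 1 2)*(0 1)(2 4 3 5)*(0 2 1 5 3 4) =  (0 4 3 1)(2 5)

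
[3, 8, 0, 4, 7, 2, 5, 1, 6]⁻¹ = [2, 7, 5, 0, 3, 6, 8, 4, 1]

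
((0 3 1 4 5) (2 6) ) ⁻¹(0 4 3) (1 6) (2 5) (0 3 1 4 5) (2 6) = (0 6) (1 3 5) (2 4) 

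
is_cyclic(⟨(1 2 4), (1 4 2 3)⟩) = no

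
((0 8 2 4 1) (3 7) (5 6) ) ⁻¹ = (0 1 4 2 8) (3 7) (5 6) 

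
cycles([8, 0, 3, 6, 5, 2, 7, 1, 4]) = (0 8 4 5 2 3 6 7 1)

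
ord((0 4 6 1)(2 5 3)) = 12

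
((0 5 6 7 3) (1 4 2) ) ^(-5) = (1 4 2) 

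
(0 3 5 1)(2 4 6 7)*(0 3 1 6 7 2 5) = (0 1 3)(2 4 7 5 6)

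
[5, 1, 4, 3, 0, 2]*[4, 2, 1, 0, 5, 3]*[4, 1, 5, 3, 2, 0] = [3, 5, 0, 4, 2, 1]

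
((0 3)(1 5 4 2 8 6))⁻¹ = (0 3)(1 6 8 2 4 5)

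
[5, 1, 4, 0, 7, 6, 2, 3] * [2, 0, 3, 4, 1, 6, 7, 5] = [6, 0, 1, 2, 5, 7, 3, 4]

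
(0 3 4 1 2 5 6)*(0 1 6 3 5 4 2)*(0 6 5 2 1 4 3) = (0 2 3 1 6 4 5)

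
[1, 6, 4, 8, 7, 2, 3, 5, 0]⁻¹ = [8, 0, 5, 6, 2, 7, 1, 4, 3]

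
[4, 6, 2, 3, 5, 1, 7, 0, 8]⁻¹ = [7, 5, 2, 3, 0, 4, 1, 6, 8]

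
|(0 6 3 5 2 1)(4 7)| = 6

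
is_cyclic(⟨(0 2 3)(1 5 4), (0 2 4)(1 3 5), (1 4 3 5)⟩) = no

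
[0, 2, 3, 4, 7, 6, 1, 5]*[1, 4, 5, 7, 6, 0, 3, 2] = [1, 5, 7, 6, 2, 3, 4, 0]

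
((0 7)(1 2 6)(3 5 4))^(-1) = (0 7)(1 6 2)(3 4 5)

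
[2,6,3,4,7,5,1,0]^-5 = [0,6,2,3,4,5,1,7]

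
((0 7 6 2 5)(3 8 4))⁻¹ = (0 5 2 6 7)(3 4 8)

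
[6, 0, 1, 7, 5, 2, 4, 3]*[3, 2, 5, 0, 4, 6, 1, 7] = [1, 3, 2, 7, 6, 5, 4, 0]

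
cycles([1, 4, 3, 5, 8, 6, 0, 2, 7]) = (0 1 4 8 7 2 3 5 6)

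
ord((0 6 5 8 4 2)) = 6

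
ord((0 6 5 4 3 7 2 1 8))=9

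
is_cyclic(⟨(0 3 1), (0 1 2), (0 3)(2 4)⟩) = no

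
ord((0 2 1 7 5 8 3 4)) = 8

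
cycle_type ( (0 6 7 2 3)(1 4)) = 2.5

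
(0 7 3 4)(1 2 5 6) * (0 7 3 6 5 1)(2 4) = (0 3 2 1 4 7 6)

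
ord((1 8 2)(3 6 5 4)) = 12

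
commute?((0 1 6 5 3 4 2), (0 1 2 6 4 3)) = no:(0 1 6 5 3 4 2)*(0 1 2 6 4 3) = (0 2 1 4 6 5), (0 1 2 6 4 3)*(0 1 6 5 3 4 2) = (0 6 2 5 3 1)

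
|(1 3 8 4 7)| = 5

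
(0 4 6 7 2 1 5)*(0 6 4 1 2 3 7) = (0 1 5 6)(3 7)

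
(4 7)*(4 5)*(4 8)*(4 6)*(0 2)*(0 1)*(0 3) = (0 2 1 3)(4 7 5 8 6)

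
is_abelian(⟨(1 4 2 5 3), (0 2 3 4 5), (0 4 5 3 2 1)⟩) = no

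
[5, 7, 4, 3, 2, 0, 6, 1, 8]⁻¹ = [5, 7, 4, 3, 2, 0, 6, 1, 8]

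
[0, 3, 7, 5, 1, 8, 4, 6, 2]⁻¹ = [0, 4, 8, 1, 6, 3, 7, 2, 5]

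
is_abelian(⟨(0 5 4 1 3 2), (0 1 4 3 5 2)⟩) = no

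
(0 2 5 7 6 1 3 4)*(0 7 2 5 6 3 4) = (0 5 2 6 1 4 7 3)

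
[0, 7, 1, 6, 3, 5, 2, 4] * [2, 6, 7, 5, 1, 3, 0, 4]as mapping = [0→2, 1→4, 2→6, 3→0, 4→5, 5→3, 6→7, 7→1]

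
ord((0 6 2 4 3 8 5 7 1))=9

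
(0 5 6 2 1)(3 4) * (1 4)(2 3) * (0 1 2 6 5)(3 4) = (2 3)(4 6)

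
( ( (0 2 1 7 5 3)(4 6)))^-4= (0 1 5)(2 7 3)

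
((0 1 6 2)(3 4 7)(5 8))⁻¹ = (0 2 6 1)(3 7 4)(5 8)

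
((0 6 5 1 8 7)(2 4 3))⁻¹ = (0 7 8 1 5 6)(2 3 4)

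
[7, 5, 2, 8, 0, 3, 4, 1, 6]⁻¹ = [4, 7, 2, 5, 6, 1, 8, 0, 3]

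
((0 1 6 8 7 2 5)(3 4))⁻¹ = (0 5 2 7 8 6 1)(3 4)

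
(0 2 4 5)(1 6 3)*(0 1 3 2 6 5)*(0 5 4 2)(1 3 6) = (0 1 4 5 3 6)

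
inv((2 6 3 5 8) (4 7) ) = (2 8 5 3 6) (4 7) 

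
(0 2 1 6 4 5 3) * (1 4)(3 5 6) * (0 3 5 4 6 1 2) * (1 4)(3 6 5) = (1 3 6 2 5)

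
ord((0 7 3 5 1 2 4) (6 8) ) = 14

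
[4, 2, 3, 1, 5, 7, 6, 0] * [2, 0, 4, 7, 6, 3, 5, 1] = [6, 4, 7, 0, 3, 1, 5, 2]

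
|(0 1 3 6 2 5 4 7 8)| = 9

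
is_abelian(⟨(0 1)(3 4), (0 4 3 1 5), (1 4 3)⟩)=no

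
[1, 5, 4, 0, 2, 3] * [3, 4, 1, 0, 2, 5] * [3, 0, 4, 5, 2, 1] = [2, 1, 4, 5, 0, 3]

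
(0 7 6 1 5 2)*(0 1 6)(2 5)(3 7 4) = (0 4 3 7)(1 2)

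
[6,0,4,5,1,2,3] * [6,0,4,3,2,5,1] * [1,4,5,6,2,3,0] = [4,0,5,3,1,2,6]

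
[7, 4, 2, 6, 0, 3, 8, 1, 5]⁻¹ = [4, 7, 2, 5, 1, 8, 3, 0, 6]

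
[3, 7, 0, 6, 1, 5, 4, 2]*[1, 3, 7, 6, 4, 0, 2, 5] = [6, 5, 1, 2, 3, 0, 4, 7] 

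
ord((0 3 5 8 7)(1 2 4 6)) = 20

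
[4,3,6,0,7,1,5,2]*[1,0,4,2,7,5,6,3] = [7,2,6,1,3,0,5,4]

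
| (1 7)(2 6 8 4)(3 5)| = 4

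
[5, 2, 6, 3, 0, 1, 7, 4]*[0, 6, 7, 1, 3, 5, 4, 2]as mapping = [0→5, 1→7, 2→4, 3→1, 4→0, 5→6, 6→2, 7→3]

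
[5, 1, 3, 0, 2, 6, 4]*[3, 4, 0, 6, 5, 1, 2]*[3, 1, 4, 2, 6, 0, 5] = [1, 6, 5, 2, 3, 4, 0]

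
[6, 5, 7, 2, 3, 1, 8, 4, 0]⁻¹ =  [8, 5, 3, 4, 7, 1, 0, 2, 6]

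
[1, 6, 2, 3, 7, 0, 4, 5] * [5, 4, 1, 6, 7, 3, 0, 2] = [4, 0, 1, 6, 2, 5, 7, 3]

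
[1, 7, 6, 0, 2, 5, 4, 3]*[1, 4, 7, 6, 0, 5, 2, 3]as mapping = [0→4, 1→3, 2→2, 3→1, 4→7, 5→5, 6→0, 7→6]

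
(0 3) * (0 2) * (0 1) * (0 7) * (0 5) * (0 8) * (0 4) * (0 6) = (0 3 2 1 7 5 8 4 6) 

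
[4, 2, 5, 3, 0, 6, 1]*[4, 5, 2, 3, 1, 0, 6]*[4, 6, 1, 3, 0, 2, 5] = [6, 1, 4, 3, 0, 5, 2]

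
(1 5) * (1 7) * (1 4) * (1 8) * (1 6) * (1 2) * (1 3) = (1 5 7 4 8 6 2 3)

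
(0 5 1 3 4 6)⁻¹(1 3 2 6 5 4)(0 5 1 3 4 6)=(0 1 6 3 4 2)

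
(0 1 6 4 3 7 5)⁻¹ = (0 5 7 3 4 6 1)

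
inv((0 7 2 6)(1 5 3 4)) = (0 6 2 7)(1 4 3 5)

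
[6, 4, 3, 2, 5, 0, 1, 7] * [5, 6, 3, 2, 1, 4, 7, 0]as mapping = [0→7, 1→1, 2→2, 3→3, 4→4, 5→5, 6→6, 7→0]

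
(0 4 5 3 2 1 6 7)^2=(0 5 2 6)(1 7 4 3)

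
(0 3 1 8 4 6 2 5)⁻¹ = (0 5 2 6 4 8 1 3)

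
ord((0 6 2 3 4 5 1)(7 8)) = 14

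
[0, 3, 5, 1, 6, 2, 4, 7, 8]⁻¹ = [0, 3, 5, 1, 6, 2, 4, 7, 8]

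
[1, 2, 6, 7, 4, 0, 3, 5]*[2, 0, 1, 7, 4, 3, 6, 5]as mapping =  [0→0, 1→1, 2→6, 3→5, 4→4, 5→2, 6→7, 7→3]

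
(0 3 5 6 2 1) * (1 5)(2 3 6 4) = (0 6 3 1)(2 5 4)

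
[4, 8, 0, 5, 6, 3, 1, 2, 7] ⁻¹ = [2, 6, 7, 5, 0, 3, 4, 8, 1] 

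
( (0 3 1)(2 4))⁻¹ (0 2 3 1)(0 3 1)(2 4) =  (0 3 4 1)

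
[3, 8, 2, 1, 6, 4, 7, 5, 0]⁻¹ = [8, 3, 2, 0, 5, 7, 4, 6, 1]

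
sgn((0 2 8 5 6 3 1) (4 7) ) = -1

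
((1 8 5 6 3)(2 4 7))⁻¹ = (1 3 6 5 8)(2 7 4)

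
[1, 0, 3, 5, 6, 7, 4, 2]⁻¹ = [1, 0, 7, 2, 6, 3, 4, 5]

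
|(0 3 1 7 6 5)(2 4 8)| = 6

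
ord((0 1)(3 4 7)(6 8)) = 6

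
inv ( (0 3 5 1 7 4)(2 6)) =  (0 4 7 1 5 3)(2 6)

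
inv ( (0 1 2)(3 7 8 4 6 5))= (0 2 1)(3 5 6 4 8 7)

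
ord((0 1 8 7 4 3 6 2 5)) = 9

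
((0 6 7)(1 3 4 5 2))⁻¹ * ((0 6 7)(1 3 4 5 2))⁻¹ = (0 6 7)(1 5 3 2 4)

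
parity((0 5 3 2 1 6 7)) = even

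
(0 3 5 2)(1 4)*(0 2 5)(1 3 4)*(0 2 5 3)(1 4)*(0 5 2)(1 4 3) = (0 4 5 1 3)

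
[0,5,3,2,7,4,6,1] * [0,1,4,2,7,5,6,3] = [0,5,2,4,3,7,6,1]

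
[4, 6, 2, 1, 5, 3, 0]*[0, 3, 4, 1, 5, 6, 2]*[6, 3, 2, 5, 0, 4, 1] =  [4, 2, 0, 5, 1, 3, 6]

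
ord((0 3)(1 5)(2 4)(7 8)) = 2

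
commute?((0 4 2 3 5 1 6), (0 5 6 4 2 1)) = no:(0 4 2 3 5 1 6) * (0 5 6 4 2 1) = (0 2 3 6 5)(1 4), (0 5 6 4 2 1) * (0 4 2 3 5 1 6) = (0 1 4 3 5)(2 6)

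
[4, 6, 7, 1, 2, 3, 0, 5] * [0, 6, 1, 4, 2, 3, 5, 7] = [2, 5, 7, 6, 1, 4, 0, 3]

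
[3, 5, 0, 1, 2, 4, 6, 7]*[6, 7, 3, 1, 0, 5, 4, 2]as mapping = [0→1, 1→5, 2→6, 3→7, 4→3, 5→0, 6→4, 7→2]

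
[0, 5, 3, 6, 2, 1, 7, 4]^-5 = [0, 5, 2, 3, 4, 1, 6, 7]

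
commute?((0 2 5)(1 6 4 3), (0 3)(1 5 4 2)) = no:(0 2 5)(1 6 4 3) * (0 3)(1 5 4 2) = (0 1 6 2 4)(3 5), (0 3)(1 5 4 2) * (0 2 5)(1 6 4 3) = (0 1)(2 6 4 5 3)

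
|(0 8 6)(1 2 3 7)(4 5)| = 12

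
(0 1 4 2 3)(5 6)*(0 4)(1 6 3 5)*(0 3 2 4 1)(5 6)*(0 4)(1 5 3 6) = (0 3 5 2 1 6 4)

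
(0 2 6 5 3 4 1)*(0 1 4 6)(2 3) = (0 3 6 5 2)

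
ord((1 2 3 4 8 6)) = 6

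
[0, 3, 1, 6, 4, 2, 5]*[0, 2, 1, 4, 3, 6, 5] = [0, 4, 2, 5, 3, 1, 6]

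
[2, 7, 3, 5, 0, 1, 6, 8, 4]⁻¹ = [4, 5, 0, 2, 8, 3, 6, 1, 7]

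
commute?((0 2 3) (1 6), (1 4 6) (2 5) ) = no:(0 2 3) (1 6) * (1 4 6) (2 5) = (0 5 2 3) (4 6), (1 4 6) (2 5) * (0 2 3) (1 6) = (0 2 5 3) (1 4) 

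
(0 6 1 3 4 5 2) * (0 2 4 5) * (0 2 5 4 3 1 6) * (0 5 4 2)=(0 5 3 2 4)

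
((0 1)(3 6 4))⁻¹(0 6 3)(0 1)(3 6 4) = (1 4 6)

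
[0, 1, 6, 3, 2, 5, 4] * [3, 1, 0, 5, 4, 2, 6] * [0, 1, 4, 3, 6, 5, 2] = [3, 1, 2, 5, 0, 4, 6]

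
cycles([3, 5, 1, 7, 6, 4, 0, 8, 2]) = (0 3 7 8 2 1 5 4 6)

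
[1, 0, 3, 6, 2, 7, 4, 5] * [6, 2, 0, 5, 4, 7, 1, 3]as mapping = [0→2, 1→6, 2→5, 3→1, 4→0, 5→3, 6→4, 7→7]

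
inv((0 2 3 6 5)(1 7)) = (0 5 6 3 2)(1 7)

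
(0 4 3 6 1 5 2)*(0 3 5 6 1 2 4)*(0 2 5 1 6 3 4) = (0 2 4 1 3 6 5)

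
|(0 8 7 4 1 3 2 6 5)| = 9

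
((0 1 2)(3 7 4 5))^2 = (0 2 1)(3 4)(5 7)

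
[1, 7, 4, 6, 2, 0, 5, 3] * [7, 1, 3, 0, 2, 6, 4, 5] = [1, 5, 2, 4, 3, 7, 6, 0] 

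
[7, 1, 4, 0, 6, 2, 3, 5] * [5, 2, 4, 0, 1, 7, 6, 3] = [3, 2, 1, 5, 6, 4, 0, 7]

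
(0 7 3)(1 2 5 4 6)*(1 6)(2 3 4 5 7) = (0 2 7 4 1 3)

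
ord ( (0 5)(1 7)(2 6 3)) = 6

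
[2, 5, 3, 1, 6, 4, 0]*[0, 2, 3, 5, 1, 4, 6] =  [3, 4, 5, 2, 6, 1, 0]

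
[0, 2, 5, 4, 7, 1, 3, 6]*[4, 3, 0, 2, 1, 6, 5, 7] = [4, 0, 6, 1, 7, 3, 2, 5]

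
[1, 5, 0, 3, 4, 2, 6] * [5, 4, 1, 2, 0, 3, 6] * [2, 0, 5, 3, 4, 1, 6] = [4, 3, 1, 5, 2, 0, 6]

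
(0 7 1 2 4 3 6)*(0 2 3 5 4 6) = (0 7 1 3)(2 6)(4 5)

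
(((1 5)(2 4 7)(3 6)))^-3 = (1 5)(3 6)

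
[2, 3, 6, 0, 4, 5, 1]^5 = [0, 1, 2, 3, 4, 5, 6]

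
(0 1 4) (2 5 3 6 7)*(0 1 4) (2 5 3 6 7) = (0 4 1) (2 3 7 5 6) 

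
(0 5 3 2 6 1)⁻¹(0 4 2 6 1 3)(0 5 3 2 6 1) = (0 2 5 4 6 1)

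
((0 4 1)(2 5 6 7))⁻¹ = (0 1 4)(2 7 6 5)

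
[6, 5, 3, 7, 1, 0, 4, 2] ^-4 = [6, 5, 7, 2, 1, 0, 4, 3] 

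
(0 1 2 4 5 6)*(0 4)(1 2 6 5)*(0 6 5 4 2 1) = (0 1 5 4)(2 6)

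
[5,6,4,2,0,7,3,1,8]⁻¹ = [4,7,3,6,2,0,1,5,8]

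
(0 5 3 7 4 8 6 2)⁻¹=(0 2 6 8 4 7 3 5)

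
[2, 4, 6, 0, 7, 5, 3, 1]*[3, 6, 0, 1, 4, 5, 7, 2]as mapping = [0→0, 1→4, 2→7, 3→3, 4→2, 5→5, 6→1, 7→6]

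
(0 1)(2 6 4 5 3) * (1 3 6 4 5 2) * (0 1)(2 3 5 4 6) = (0 5 2 6 4 3)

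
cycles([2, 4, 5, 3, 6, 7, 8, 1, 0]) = (0 2 5 7 1 4 6 8)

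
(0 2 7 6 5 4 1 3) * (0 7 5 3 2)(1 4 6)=(1 2 5 6 3 7)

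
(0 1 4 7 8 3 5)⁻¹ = (0 5 3 8 7 4 1)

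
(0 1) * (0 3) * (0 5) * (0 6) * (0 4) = (0 1 3 5 6 4)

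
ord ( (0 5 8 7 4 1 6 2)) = 8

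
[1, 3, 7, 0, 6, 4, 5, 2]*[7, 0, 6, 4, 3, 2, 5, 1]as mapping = [0→0, 1→4, 2→1, 3→7, 4→5, 5→3, 6→2, 7→6]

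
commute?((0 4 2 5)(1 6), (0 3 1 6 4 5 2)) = no:(0 4 2 5)(1 6)*(0 3 1 6 4 5 2) = (0 5 3 1 4), (0 3 1 6 4 5 2)*(0 4 2 5)(1 6) = (0 3 6 2 4)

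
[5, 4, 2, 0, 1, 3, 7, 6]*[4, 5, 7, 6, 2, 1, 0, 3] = [1, 2, 7, 4, 5, 6, 3, 0]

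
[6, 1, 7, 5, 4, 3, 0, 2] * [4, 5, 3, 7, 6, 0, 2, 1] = [2, 5, 1, 0, 6, 7, 4, 3]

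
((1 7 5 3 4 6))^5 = (1 6 4 3 5 7)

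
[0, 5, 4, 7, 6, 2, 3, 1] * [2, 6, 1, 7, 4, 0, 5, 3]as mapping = [0→2, 1→0, 2→4, 3→3, 4→5, 5→1, 6→7, 7→6]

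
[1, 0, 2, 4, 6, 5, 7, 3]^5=[1, 0, 2, 4, 6, 5, 7, 3]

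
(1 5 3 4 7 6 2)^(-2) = (1 6 4 5 2 7 3)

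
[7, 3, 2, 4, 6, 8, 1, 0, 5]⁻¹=[7, 6, 2, 1, 3, 8, 4, 0, 5]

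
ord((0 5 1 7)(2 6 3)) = 12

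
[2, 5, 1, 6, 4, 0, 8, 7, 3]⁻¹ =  [5, 2, 0, 8, 4, 1, 3, 7, 6]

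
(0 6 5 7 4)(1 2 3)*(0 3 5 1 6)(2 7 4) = (1 7 2 5 4 3 6)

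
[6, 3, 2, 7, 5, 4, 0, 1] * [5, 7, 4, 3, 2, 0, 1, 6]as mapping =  [0→1, 1→3, 2→4, 3→6, 4→0, 5→2, 6→5, 7→7]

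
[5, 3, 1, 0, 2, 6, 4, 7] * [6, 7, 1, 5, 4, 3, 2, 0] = [3, 5, 7, 6, 1, 2, 4, 0]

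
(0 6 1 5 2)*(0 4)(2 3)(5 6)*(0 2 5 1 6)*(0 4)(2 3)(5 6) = (0 1 4 3 6 5 2)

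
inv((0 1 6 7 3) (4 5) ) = (0 3 7 6 1) (4 5) 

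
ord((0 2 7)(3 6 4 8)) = 12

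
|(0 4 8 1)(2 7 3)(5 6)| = 12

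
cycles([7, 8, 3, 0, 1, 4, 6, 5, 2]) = (0 7 5 4 1 8 2 3)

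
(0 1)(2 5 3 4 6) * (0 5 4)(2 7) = (0 1 5 3)(2 4 6 7)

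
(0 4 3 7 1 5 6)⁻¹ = (0 6 5 1 7 3 4)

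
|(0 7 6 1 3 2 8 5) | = 8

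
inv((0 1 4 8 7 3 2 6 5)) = (0 5 6 2 3 7 8 4 1)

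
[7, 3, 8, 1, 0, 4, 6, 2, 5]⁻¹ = [4, 3, 7, 1, 5, 8, 6, 0, 2]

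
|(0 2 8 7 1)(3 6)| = 10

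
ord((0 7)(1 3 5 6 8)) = 10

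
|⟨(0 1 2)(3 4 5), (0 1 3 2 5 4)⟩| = 720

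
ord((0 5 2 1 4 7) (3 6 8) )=6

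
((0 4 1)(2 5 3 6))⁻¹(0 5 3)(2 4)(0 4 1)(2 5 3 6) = (1 5)(3 6 4)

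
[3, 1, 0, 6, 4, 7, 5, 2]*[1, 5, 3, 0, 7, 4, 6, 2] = [0, 5, 1, 6, 7, 2, 4, 3]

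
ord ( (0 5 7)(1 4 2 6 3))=15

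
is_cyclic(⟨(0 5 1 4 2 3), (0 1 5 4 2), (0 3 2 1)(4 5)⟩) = no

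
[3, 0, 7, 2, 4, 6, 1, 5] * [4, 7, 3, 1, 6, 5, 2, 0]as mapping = [0→1, 1→4, 2→0, 3→3, 4→6, 5→2, 6→7, 7→5]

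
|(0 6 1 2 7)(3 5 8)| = 15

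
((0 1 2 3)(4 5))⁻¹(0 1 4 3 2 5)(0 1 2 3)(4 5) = (0 3 4 1 2 5)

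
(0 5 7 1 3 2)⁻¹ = (0 2 3 1 7 5)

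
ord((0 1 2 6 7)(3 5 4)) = 15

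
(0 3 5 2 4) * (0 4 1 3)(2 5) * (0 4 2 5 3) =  (0 4 2 1)(3 5)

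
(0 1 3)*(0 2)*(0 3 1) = (2 3)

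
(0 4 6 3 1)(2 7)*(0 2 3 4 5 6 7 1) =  (0 5 6 4 7 3)(1 2)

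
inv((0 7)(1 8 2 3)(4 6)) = (0 7)(1 3 2 8)(4 6)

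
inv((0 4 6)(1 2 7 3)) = (0 6 4)(1 3 7 2)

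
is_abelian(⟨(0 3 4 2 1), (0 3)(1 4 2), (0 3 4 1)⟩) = no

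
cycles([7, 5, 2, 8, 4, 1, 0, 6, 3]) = (0 7 6)(1 5)(3 8)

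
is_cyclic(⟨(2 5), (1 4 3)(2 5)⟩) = yes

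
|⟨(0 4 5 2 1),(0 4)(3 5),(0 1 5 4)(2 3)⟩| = 360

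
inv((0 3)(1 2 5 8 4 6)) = (0 3)(1 6 4 8 5 2)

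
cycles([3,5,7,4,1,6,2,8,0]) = (0 3 4 1 5 6 2 7 8)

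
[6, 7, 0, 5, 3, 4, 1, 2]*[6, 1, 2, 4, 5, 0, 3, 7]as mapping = [0→3, 1→7, 2→6, 3→0, 4→4, 5→5, 6→1, 7→2]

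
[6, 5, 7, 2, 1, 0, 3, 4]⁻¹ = [5, 4, 3, 6, 7, 1, 0, 2]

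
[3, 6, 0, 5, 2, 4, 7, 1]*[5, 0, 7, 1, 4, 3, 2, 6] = [1, 2, 5, 3, 7, 4, 6, 0]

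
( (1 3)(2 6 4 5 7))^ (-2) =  (2 5 6 7 4)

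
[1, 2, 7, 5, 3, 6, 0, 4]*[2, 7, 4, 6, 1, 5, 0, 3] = [7, 4, 3, 5, 6, 0, 2, 1]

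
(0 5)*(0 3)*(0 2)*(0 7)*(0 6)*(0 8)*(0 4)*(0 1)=(0 5 3 2 7 6 8 4 1)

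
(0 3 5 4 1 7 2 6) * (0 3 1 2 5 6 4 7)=(0 1)(2 4)(3 6)(5 7)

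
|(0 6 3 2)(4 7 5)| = 12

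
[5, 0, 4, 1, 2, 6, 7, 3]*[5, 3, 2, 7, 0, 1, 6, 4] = [1, 5, 0, 3, 2, 6, 4, 7]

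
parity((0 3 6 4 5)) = even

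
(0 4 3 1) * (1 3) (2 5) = (0 4 1) (2 5) 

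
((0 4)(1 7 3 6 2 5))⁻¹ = (0 4)(1 5 2 6 3 7)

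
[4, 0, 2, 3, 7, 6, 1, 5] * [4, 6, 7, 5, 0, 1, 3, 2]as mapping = [0→0, 1→4, 2→7, 3→5, 4→2, 5→3, 6→6, 7→1]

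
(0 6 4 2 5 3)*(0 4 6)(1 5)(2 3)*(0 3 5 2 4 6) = (0 3 6)(1 2)(4 5)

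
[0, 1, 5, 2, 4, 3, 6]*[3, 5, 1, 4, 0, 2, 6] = [3, 5, 2, 1, 0, 4, 6]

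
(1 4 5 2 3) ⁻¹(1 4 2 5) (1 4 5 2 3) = (2 4 5 3) 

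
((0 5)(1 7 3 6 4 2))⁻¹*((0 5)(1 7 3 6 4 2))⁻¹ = (1 4 3)(2 6 7)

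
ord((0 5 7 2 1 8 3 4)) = 8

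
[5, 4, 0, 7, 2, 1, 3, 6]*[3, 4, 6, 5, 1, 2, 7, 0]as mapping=[0→2, 1→1, 2→3, 3→0, 4→6, 5→4, 6→5, 7→7]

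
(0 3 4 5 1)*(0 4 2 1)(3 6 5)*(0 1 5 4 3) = (0 6 4)(1 3 2 5)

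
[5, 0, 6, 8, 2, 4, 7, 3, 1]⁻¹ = [1, 8, 4, 7, 5, 0, 2, 6, 3]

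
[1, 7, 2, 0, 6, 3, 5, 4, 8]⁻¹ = [3, 0, 2, 5, 7, 6, 4, 1, 8]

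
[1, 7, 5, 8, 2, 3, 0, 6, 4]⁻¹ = [6, 0, 4, 5, 8, 2, 7, 1, 3]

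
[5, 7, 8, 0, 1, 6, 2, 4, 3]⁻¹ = [3, 4, 6, 8, 7, 0, 5, 1, 2]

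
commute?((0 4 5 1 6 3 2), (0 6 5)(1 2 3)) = no:(0 4 5 1 6 3 2)*(0 6 5)(1 2 3) = (0 4)(1 5 2 6), (0 6 5)(1 2 3)*(0 4 5 1 6 3 2) = (0 3 6 1)(4 5)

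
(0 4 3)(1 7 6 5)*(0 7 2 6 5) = (0 4 3 7 5 1 2 6)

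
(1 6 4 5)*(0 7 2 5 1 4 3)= (0 7 2 5 4 1 6 3)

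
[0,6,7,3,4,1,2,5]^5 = [0,1,2,3,4,5,6,7]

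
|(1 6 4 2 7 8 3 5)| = 8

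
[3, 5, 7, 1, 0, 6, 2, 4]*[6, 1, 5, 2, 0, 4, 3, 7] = [2, 4, 7, 1, 6, 3, 5, 0]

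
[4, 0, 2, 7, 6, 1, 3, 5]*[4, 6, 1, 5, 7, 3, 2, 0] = [7, 4, 1, 0, 2, 6, 5, 3]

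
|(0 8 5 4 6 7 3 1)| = 8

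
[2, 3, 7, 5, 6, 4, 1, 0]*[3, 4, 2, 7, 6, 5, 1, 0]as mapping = [0→2, 1→7, 2→0, 3→5, 4→1, 5→6, 6→4, 7→3]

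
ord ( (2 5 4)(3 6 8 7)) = 12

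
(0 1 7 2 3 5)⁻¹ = (0 5 3 2 7 1)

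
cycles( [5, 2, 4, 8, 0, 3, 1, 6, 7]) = (0 5 3 8 7 6 1 2 4)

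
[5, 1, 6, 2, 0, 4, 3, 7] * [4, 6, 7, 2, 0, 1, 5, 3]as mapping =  [0→1, 1→6, 2→5, 3→7, 4→4, 5→0, 6→2, 7→3]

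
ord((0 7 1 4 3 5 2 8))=8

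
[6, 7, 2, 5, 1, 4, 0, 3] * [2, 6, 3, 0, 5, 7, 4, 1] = [4, 1, 3, 7, 6, 5, 2, 0]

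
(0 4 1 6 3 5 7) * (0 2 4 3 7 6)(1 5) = (0 3 1)(2 4 5 6 7)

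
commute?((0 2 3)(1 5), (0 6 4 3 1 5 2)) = no:(0 2 3)(1 5) * (0 6 4 3 1 5 2) = (1 2)(3 6 4), (0 6 4 3 1 5 2) * (0 2 3)(1 5) = (0 6 4)(3 5)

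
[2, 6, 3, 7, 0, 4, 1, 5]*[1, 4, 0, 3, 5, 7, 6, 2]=[0, 6, 3, 2, 1, 5, 4, 7]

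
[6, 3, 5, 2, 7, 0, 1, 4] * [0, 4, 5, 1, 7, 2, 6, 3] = [6, 1, 2, 5, 3, 0, 4, 7]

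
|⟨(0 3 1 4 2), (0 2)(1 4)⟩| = 60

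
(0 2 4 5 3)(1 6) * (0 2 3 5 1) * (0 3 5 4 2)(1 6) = (0 5 4 6 3)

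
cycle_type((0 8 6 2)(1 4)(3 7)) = 2^2.4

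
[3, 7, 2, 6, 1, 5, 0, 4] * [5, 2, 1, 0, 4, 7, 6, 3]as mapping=[0→0, 1→3, 2→1, 3→6, 4→2, 5→7, 6→5, 7→4]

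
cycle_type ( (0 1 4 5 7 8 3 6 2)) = 9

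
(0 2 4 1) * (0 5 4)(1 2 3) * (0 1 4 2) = (0 3 4)(1 5 2)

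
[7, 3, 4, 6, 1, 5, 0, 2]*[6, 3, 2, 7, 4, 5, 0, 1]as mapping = [0→1, 1→7, 2→4, 3→0, 4→3, 5→5, 6→6, 7→2]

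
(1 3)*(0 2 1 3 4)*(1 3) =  (0 2 3 1 4) 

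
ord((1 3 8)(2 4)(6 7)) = 6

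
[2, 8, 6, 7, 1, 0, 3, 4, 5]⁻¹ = [5, 4, 0, 6, 7, 8, 2, 3, 1]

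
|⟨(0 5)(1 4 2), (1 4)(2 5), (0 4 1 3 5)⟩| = 720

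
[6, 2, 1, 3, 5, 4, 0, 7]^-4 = [0, 1, 2, 3, 4, 5, 6, 7]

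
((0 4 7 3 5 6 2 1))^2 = (0 7 5 2)(1 4 3 6)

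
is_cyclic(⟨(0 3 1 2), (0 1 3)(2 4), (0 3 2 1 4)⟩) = no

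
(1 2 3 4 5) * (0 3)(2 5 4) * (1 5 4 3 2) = (0 2)(1 4 3)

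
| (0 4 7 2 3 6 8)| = 7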